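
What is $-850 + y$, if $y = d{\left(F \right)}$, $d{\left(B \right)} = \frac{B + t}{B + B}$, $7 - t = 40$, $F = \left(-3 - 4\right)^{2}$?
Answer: $- \frac{41642}{49} \approx -849.84$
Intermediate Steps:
$F = 49$ ($F = \left(-7\right)^{2} = 49$)
$t = -33$ ($t = 7 - 40 = -33$)
$d{\left(B \right)} = \frac{-33 + B}{2 B}$ ($d{\left(B \right)} = \frac{B - 33}{B + B} = \frac{-33 + B}{2 B}$)
$y = \frac{8}{49}$ ($y = \frac{-33 + 49}{2 \cdot 49} = \frac{1}{2} \cdot \frac{1}{49} \cdot 16 = \frac{8}{49} \approx 0.16327$)
$-850 + y = -850 + \frac{8}{49} = - \frac{41642}{49}$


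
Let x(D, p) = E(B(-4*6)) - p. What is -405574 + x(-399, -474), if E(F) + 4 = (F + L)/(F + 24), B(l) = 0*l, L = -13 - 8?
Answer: -3240839/8 ≈ -4.0511e+5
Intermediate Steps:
L = -21
B(l) = 0
E(F) = -4 + (-21 + F)/(24 + F) (E(F) = -4 + (F - 21)/(F + 24) = -4 + (-21 + F)/(24 + F))
x(D, p) = -39/8 - p (x(D, p) = 3*(-39 - 1*0)/(24 + 0) - p = 3*(-39 + 0)/24 - p = 3*(1/24)*(-39) - p = -39/8 - p)
-405574 + x(-399, -474) = -405574 + (-39/8 - 1*(-474)) = -405574 + (-39/8 + 474) = -405574 + 3753/8 = -3240839/8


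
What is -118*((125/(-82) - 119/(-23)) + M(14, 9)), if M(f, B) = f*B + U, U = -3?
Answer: -14092799/943 ≈ -14945.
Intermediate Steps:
M(f, B) = -3 + B*f (M(f, B) = f*B - 3 = B*f - 3 = -3 + B*f)
-118*((125/(-82) - 119/(-23)) + M(14, 9)) = -118*((125/(-82) - 119/(-23)) + (-3 + 9*14)) = -118*((125*(-1/82) - 119*(-1/23)) + (-3 + 126)) = -118*((-125/82 + 119/23) + 123) = -118*(6883/1886 + 123) = -118*238861/1886 = -14092799/943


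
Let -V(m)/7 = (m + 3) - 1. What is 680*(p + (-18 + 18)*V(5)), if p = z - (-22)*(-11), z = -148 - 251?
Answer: -435880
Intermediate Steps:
z = -399
p = -641 (p = -399 - (-22)*(-11) = -399 - 1*242 = -399 - 242 = -641)
V(m) = -14 - 7*m (V(m) = -7*((m + 3) - 1) = -7*((3 + m) - 1) = -7*(2 + m) = -14 - 7*m)
680*(p + (-18 + 18)*V(5)) = 680*(-641 + (-18 + 18)*(-14 - 7*5)) = 680*(-641 + 0*(-14 - 35)) = 680*(-641 + 0*(-49)) = 680*(-641 + 0) = 680*(-641) = -435880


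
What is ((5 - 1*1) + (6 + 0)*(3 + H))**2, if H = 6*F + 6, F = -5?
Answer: 14884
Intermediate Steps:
H = -24 (H = 6*(-5) + 6 = -30 + 6 = -24)
((5 - 1*1) + (6 + 0)*(3 + H))**2 = ((5 - 1*1) + (6 + 0)*(3 - 24))**2 = ((5 - 1) + 6*(-21))**2 = (4 - 126)**2 = (-122)**2 = 14884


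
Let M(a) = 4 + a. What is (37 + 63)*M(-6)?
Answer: -200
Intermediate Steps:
(37 + 63)*M(-6) = (37 + 63)*(4 - 6) = 100*(-2) = -200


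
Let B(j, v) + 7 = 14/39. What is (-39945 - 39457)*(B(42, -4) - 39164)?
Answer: 121298862310/39 ≈ 3.1102e+9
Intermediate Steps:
B(j, v) = -259/39 (B(j, v) = -7 + 14/39 = -259/39)
(-39945 - 39457)*(B(42, -4) - 39164) = (-39945 - 39457)*(-259/39 - 39164) = -79402*(-1527655/39) = 121298862310/39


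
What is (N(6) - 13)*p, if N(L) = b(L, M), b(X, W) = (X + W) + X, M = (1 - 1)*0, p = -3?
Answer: 3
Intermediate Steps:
M = 0 (M = 0*0 = 0)
b(X, W) = W + 2*X (b(X, W) = (W + X) + X = W + 2*X)
N(L) = 2*L (N(L) = 0 + 2*L = 2*L)
(N(6) - 13)*p = (2*6 - 13)*(-3) = (12 - 13)*(-3) = -1*(-3) = 3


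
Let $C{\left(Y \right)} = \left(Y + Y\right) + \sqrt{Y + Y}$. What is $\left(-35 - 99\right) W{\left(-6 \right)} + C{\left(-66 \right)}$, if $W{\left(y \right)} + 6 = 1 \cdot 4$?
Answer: $136 + 2 i \sqrt{33} \approx 136.0 + 11.489 i$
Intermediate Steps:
$W{\left(y \right)} = -2$ ($W{\left(y \right)} = -6 + 1 \cdot 4 = -6 + 4 = -2$)
$C{\left(Y \right)} = 2 Y + \sqrt{2} \sqrt{Y}$ ($C{\left(Y \right)} = 2 Y + \sqrt{2 Y} = 2 Y + \sqrt{2} \sqrt{Y}$)
$\left(-35 - 99\right) W{\left(-6 \right)} + C{\left(-66 \right)} = \left(-35 - 99\right) \left(-2\right) + \left(2 \left(-66\right) + \sqrt{2} \sqrt{-66}\right) = \left(-134\right) \left(-2\right) - \left(132 - \sqrt{2} i \sqrt{66}\right) = 268 - \left(132 - 2 i \sqrt{33}\right) = 136 + 2 i \sqrt{33}$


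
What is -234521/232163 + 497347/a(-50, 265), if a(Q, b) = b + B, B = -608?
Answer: -115546012264/79631909 ≈ -1451.0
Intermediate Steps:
a(Q, b) = -608 + b (a(Q, b) = b - 608 = -608 + b)
-234521/232163 + 497347/a(-50, 265) = -234521/232163 + 497347/(-608 + 265) = -234521*1/232163 + 497347/(-343) = -234521/232163 + 497347*(-1/343) = -234521/232163 - 497347/343 = -115546012264/79631909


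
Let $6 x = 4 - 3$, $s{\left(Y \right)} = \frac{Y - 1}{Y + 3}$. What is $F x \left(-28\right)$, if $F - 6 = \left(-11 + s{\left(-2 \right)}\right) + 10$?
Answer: $- \frac{28}{3} \approx -9.3333$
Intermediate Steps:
$s{\left(Y \right)} = \frac{-1 + Y}{3 + Y}$
$F = 2$ ($F = 6 + \left(\left(-11 + \frac{-1 - 2}{3 - 2}\right) + 10\right) = 6 + \left(\left(-11 + 1^{-1} \left(-3\right)\right) + 10\right) = 6 + \left(\left(-11 + 1 \left(-3\right)\right) + 10\right) = 6 + \left(\left(-11 - 3\right) + 10\right) = 6 + \left(-14 + 10\right) = 6 - 4 = 2$)
$x = \frac{1}{6}$ ($x = \frac{4 - 3}{6} = \frac{1}{6} \cdot 1 = \frac{1}{6} \approx 0.16667$)
$F x \left(-28\right) = 2 \cdot \frac{1}{6} \left(-28\right) = \frac{1}{3} \left(-28\right) = - \frac{28}{3}$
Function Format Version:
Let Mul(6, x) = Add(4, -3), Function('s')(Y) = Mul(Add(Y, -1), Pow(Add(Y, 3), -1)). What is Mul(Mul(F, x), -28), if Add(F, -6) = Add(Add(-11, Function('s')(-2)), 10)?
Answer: Rational(-28, 3) ≈ -9.3333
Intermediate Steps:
Function('s')(Y) = Mul(Pow(Add(3, Y), -1), Add(-1, Y)) (Function('s')(Y) = Mul(Add(-1, Y), Pow(Add(3, Y), -1)) = Mul(Pow(Add(3, Y), -1), Add(-1, Y)))
F = 2 (F = Add(6, Add(Add(-11, Mul(Pow(Add(3, -2), -1), Add(-1, -2))), 10)) = Add(6, Add(Add(-11, Mul(Pow(1, -1), -3)), 10)) = Add(6, Add(Add(-11, Mul(1, -3)), 10)) = Add(6, Add(Add(-11, -3), 10)) = Add(6, Add(-14, 10)) = Add(6, -4) = 2)
x = Rational(1, 6) (x = Mul(Rational(1, 6), Add(4, -3)) = Mul(Rational(1, 6), 1) = Rational(1, 6) ≈ 0.16667)
Mul(Mul(F, x), -28) = Mul(Mul(2, Rational(1, 6)), -28) = Mul(Rational(1, 3), -28) = Rational(-28, 3)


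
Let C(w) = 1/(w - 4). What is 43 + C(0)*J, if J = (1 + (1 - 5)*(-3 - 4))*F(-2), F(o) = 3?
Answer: 85/4 ≈ 21.250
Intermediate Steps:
C(w) = 1/(-4 + w)
J = 87 (J = (1 + (1 - 5)*(-3 - 4))*3 = (1 - 4*(-7))*3 = (1 + 28)*3 = 29*3 = 87)
43 + C(0)*J = 43 + 87/(-4 + 0) = 43 + 87/(-4) = 43 - ¼*87 = 43 - 87/4 = 85/4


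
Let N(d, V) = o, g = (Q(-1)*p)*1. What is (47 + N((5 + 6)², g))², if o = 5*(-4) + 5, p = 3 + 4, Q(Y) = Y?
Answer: 1024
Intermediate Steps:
p = 7
o = -15 (o = -20 + 5 = -15)
g = -7 (g = -1*7*1 = -7*1 = -7)
N(d, V) = -15
(47 + N((5 + 6)², g))² = (47 - 15)² = 32² = 1024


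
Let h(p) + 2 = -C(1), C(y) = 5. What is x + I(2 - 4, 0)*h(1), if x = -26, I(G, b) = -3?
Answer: -5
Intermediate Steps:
h(p) = -7 (h(p) = -2 - 1*5 = -2 - 5 = -7)
x + I(2 - 4, 0)*h(1) = -26 - 3*(-7) = -26 + 21 = -5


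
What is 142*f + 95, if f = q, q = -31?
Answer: -4307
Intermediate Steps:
f = -31
142*f + 95 = 142*(-31) + 95 = -4402 + 95 = -4307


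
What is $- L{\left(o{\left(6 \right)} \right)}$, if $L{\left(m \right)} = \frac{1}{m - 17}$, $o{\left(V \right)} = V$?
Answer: $\frac{1}{11} \approx 0.090909$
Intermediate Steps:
$L{\left(m \right)} = \frac{1}{-17 + m}$
$- L{\left(o{\left(6 \right)} \right)} = - \frac{1}{-17 + 6} = - \frac{1}{-11} = \left(-1\right) \left(- \frac{1}{11}\right) = \frac{1}{11}$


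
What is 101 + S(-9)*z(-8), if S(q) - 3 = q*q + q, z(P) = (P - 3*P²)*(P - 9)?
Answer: 255101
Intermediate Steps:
z(P) = (-9 + P)*(P - 3*P²) (z(P) = (P - 3*P²)*(-9 + P) = (-9 + P)*(P - 3*P²))
S(q) = 3 + q + q² (S(q) = 3 + (q*q + q) = 3 + (q² + q) = 3 + (q + q²) = 3 + q + q²)
101 + S(-9)*z(-8) = 101 + (3 - 9 + (-9)²)*(-8*(-9 - 3*(-8)² + 28*(-8))) = 101 + (3 - 9 + 81)*(-8*(-9 - 3*64 - 224)) = 101 + 75*(-8*(-9 - 192 - 224)) = 101 + 75*(-8*(-425)) = 101 + 75*3400 = 101 + 255000 = 255101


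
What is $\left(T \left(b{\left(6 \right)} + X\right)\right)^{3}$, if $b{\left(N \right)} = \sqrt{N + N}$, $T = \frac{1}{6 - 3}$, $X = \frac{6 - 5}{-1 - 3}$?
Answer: $- \frac{577}{1728} + \frac{65 \sqrt{3}}{72} \approx 1.2297$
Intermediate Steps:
$X = - \frac{1}{4}$ ($X = 1 \frac{1}{-4} = 1 \left(- \frac{1}{4}\right) = - \frac{1}{4} \approx -0.25$)
$T = \frac{1}{3} \approx 0.33333$
$b{\left(N \right)} = \sqrt{2} \sqrt{N}$ ($b{\left(N \right)} = \sqrt{2 N} = \sqrt{2} \sqrt{N}$)
$\left(T \left(b{\left(6 \right)} + X\right)\right)^{3} = \left(\frac{\sqrt{2} \sqrt{6} - \frac{1}{4}}{3}\right)^{3} = \left(\frac{2 \sqrt{3} - \frac{1}{4}}{3}\right)^{3} = \left(\frac{- \frac{1}{4} + 2 \sqrt{3}}{3}\right)^{3} = \left(- \frac{1}{12} + \frac{2 \sqrt{3}}{3}\right)^{3}$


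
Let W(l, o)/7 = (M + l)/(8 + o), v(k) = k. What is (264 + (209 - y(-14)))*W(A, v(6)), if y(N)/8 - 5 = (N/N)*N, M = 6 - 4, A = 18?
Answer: 5450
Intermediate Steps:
M = 2
y(N) = 40 + 8*N (y(N) = 40 + 8*((N/N)*N) = 40 + 8*(1*N) = 40 + 8*N)
W(l, o) = 7*(2 + l)/(8 + o) (W(l, o) = 7*((2 + l)/(8 + o)) = 7*(2 + l)/(8 + o))
(264 + (209 - y(-14)))*W(A, v(6)) = (264 + (209 - (40 + 8*(-14))))*(7*(2 + 18)/(8 + 6)) = (264 + (209 - (40 - 112)))*(7*20/14) = (264 + (209 - 1*(-72)))*(7*(1/14)*20) = (264 + (209 + 72))*10 = (264 + 281)*10 = 545*10 = 5450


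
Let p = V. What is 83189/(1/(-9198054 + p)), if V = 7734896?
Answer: -121718650862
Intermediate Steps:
p = 7734896
83189/(1/(-9198054 + p)) = 83189/(1/(-9198054 + 7734896)) = 83189/(1/(-1463158)) = 83189/(-1/1463158) = 83189*(-1463158) = -121718650862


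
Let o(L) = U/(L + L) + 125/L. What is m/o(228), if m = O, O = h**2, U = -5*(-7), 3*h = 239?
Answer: 456968/45 ≈ 10155.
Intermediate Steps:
h = 239/3 (h = (1/3)*239 = 239/3 ≈ 79.667)
U = 35
o(L) = 285/(2*L) (o(L) = 35/(L + L) + 125/L = 35/((2*L)) + 125/L = 35*(1/(2*L)) + 125/L = 35/(2*L) + 125/L = 285/(2*L))
O = 57121/9 (O = (239/3)**2 = 57121/9 ≈ 6346.8)
m = 57121/9 ≈ 6346.8
m/o(228) = 57121/(9*(((285/2)/228))) = 57121/(9*(((285/2)*(1/228)))) = 57121/(9*(5/8)) = (57121/9)*(8/5) = 456968/45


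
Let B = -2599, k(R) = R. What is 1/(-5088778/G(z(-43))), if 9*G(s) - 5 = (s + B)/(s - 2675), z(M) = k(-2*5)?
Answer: -8017/61485160185 ≈ -1.3039e-7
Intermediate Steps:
z(M) = -10 (z(M) = -2*5 = -10)
G(s) = 5/9 + (-2599 + s)/(9*(-2675 + s)) (G(s) = 5/9 + ((s - 2599)/(s - 2675))/9 = 5/9 + ((-2599 + s)/(-2675 + s))/9 = 5/9 + (-2599 + s)/(9*(-2675 + s)))
1/(-5088778/G(z(-43))) = 1/(-5088778*9*(-2675 - 10)/(2*(-7987 + 3*(-10)))) = 1/(-5088778*(-24165/(2*(-7987 - 30)))) = 1/(-5088778/((2/9)*(-1/2685)*(-8017))) = 1/(-5088778/16034/24165) = 1/(-5088778*24165/16034) = 1/(-61485160185/8017) = -8017/61485160185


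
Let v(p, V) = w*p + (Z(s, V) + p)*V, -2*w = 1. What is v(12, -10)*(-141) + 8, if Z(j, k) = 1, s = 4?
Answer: 19184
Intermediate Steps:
w = -1/2 (w = -1/2*1 = -1/2 ≈ -0.50000)
v(p, V) = -p/2 + V*(1 + p) (v(p, V) = -p/2 + (1 + p)*V = -p/2 + V*(1 + p))
v(12, -10)*(-141) + 8 = (-10 - 1/2*12 - 10*12)*(-141) + 8 = (-10 - 6 - 120)*(-141) + 8 = -136*(-141) + 8 = 19176 + 8 = 19184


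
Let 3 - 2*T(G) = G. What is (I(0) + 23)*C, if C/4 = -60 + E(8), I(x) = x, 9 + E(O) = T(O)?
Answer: -6578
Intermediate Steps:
T(G) = 3/2 - G/2
E(O) = -15/2 - O/2 (E(O) = -9 + (3/2 - O/2) = -15/2 - O/2)
C = -286 (C = 4*(-60 + (-15/2 - ½*8)) = 4*(-60 + (-15/2 - 4)) = 4*(-60 - 23/2) = 4*(-143/2) = -286)
(I(0) + 23)*C = (0 + 23)*(-286) = 23*(-286) = -6578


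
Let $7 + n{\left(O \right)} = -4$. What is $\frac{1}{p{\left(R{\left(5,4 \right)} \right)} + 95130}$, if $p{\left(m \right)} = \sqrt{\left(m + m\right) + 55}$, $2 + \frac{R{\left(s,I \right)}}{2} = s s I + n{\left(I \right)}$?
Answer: $\frac{95130}{9049716497} - \frac{\sqrt{403}}{9049716497} \approx 1.051 \cdot 10^{-5}$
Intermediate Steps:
$n{\left(O \right)} = -11$ ($n{\left(O \right)} = -7 - 4 = -11$)
$R{\left(s,I \right)} = -26 + 2 I s^{2}$ ($R{\left(s,I \right)} = -4 + 2 \left(s s I - 11\right) = -4 + 2 \left(s^{2} I - 11\right) = -4 + 2 \left(I s^{2} - 11\right) = -4 + 2 \left(-11 + I s^{2}\right) = -4 + \left(-22 + 2 I s^{2}\right) = -26 + 2 I s^{2}$)
$p{\left(m \right)} = \sqrt{55 + 2 m}$ ($p{\left(m \right)} = \sqrt{2 m + 55} = \sqrt{55 + 2 m}$)
$\frac{1}{p{\left(R{\left(5,4 \right)} \right)} + 95130} = \frac{1}{\sqrt{55 + 2 \left(-26 + 2 \cdot 4 \cdot 5^{2}\right)} + 95130} = \frac{1}{\sqrt{55 + 2 \left(-26 + 2 \cdot 4 \cdot 25\right)} + 95130} = \frac{1}{\sqrt{55 + 2 \left(-26 + 200\right)} + 95130} = \frac{1}{\sqrt{55 + 2 \cdot 174} + 95130} = \frac{1}{\sqrt{55 + 348} + 95130} = \frac{1}{\sqrt{403} + 95130} = \frac{1}{95130 + \sqrt{403}}$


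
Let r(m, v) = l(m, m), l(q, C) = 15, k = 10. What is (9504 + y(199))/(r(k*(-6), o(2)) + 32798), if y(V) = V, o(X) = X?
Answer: 9703/32813 ≈ 0.29571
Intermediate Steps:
r(m, v) = 15
(9504 + y(199))/(r(k*(-6), o(2)) + 32798) = (9504 + 199)/(15 + 32798) = 9703/32813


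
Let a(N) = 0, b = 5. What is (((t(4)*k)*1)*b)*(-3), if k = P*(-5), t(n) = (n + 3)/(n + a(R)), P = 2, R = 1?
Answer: 525/2 ≈ 262.50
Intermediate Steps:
t(n) = (3 + n)/n (t(n) = (n + 3)/(n + 0) = (3 + n)/n)
k = -10 (k = 2*(-5) = -10)
(((t(4)*k)*1)*b)*(-3) = (((((3 + 4)/4)*(-10))*1)*5)*(-3) = (((((¼)*7)*(-10))*1)*5)*(-3) = ((((7/4)*(-10))*1)*5)*(-3) = (-35/2*1*5)*(-3) = -35/2*5*(-3) = -175/2*(-3) = 525/2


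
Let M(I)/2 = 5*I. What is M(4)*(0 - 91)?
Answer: -3640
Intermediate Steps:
M(I) = 10*I (M(I) = 2*(5*I) = 10*I)
M(4)*(0 - 91) = (10*4)*(0 - 91) = 40*(-91) = -3640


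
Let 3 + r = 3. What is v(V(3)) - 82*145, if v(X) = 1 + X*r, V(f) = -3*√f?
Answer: -11889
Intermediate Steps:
r = 0 (r = -3 + 3 = 0)
v(X) = 1 (v(X) = 1 + X*0 = 1 + 0 = 1)
v(V(3)) - 82*145 = 1 - 82*145 = 1 - 11890 = -11889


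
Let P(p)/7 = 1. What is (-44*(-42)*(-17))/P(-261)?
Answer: -4488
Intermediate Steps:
P(p) = 7 (P(p) = 7*1 = 7)
(-44*(-42)*(-17))/P(-261) = (-44*(-42)*(-17))/7 = (1848*(-17))*(1/7) = -31416*1/7 = -4488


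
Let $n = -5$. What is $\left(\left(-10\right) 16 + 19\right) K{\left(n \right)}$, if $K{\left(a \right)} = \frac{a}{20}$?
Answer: $\frac{141}{4} \approx 35.25$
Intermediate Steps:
$K{\left(a \right)} = \frac{a}{20}$ ($K{\left(a \right)} = a \frac{1}{20} = \frac{a}{20}$)
$\left(\left(-10\right) 16 + 19\right) K{\left(n \right)} = \left(\left(-10\right) 16 + 19\right) \frac{1}{20} \left(-5\right) = \left(-160 + 19\right) \left(- \frac{1}{4}\right) = \left(-141\right) \left(- \frac{1}{4}\right) = \frac{141}{4}$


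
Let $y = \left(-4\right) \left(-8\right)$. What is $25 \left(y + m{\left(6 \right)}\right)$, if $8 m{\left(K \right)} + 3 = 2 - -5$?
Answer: $\frac{1625}{2} \approx 812.5$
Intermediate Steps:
$m{\left(K \right)} = \frac{1}{2}$ ($m{\left(K \right)} = - \frac{3}{8} + \frac{2 - -5}{8} = - \frac{3}{8} + \frac{2 + 5}{8} = - \frac{3}{8} + \frac{1}{8} \cdot 7 = - \frac{3}{8} + \frac{7}{8} = \frac{1}{2}$)
$y = 32$
$25 \left(y + m{\left(6 \right)}\right) = 25 \left(32 + \frac{1}{2}\right) = 25 \cdot \frac{65}{2} = \frac{1625}{2}$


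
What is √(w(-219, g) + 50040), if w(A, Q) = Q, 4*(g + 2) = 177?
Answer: √200329/2 ≈ 223.79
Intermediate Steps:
g = 169/4 (g = -2 + (¼)*177 = -2 + 177/4 = 169/4 ≈ 42.250)
√(w(-219, g) + 50040) = √(169/4 + 50040) = √(200329/4) = √200329/2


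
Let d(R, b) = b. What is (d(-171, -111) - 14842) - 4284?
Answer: -19237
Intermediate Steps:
(d(-171, -111) - 14842) - 4284 = (-111 - 14842) - 4284 = -14953 - 4284 = -19237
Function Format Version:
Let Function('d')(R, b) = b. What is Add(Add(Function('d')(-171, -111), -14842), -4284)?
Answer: -19237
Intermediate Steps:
Add(Add(Function('d')(-171, -111), -14842), -4284) = Add(Add(-111, -14842), -4284) = Add(-14953, -4284) = -19237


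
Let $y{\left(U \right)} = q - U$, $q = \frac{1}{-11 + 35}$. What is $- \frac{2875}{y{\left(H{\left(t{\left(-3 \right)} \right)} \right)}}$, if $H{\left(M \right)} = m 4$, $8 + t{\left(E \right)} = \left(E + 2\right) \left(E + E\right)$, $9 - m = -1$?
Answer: $\frac{69000}{959} \approx 71.95$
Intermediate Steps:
$m = 10$ ($m = 9 - -1 = 9 + 1 = 10$)
$t{\left(E \right)} = -8 + 2 E \left(2 + E\right)$ ($t{\left(E \right)} = -8 + \left(E + 2\right) \left(E + E\right) = -8 + \left(2 + E\right) 2 E = -8 + 2 E \left(2 + E\right)$)
$q = \frac{1}{24} \approx 0.041667$
$H{\left(M \right)} = 40$ ($H{\left(M \right)} = 10 \cdot 4 = 40$)
$y{\left(U \right)} = \frac{1}{24} - U$
$- \frac{2875}{y{\left(H{\left(t{\left(-3 \right)} \right)} \right)}} = - \frac{2875}{\frac{1}{24} - 40} = - \frac{2875}{- \frac{959}{24}} = \left(-2875\right) \left(- \frac{24}{959}\right) = \frac{69000}{959}$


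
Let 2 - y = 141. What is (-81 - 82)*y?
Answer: 22657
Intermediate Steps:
y = -139 (y = 2 - 1*141 = 2 - 141 = -139)
(-81 - 82)*y = (-81 - 82)*(-139) = -163*(-139) = 22657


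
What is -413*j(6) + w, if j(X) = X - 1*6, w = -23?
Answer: -23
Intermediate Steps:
j(X) = -6 + X (j(X) = X - 6 = -6 + X)
-413*j(6) + w = -413*(-6 + 6) - 23 = -413*0 - 23 = 0 - 23 = -23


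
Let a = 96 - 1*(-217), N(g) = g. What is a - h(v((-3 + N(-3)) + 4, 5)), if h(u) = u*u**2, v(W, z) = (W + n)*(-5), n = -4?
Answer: -26687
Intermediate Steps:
v(W, z) = 20 - 5*W (v(W, z) = (W - 4)*(-5) = (-4 + W)*(-5) = 20 - 5*W)
h(u) = u**3
a = 313 (a = 96 + 217 = 313)
a - h(v((-3 + N(-3)) + 4, 5)) = 313 - (20 - 5*((-3 - 3) + 4))**3 = 313 - (20 - 5*(-6 + 4))**3 = 313 - (20 - 5*(-2))**3 = 313 - (20 + 10)**3 = 313 - 1*30**3 = 313 - 1*27000 = 313 - 27000 = -26687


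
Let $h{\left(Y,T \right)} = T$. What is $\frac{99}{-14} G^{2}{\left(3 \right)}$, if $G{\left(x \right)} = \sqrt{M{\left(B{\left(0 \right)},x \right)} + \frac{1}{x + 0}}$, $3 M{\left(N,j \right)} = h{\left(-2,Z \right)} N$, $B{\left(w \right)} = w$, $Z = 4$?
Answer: $- \frac{33}{14} \approx -2.3571$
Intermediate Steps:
$M{\left(N,j \right)} = \frac{4 N}{3}$
$G{\left(x \right)} = \sqrt{\frac{1}{x}}$ ($G{\left(x \right)} = \sqrt{\frac{4}{3} \cdot 0 + \frac{1}{x + 0}} = \sqrt{0 + \frac{1}{x}} = \sqrt{\frac{1}{x}}$)
$\frac{99}{-14} G^{2}{\left(3 \right)} = \frac{99}{-14} \left(\sqrt{\frac{1}{3}}\right)^{2} = 99 \left(- \frac{1}{14}\right) \left(\sqrt{\frac{1}{3}}\right)^{2} = - \frac{99 \left(\frac{\sqrt{3}}{3}\right)^{2}}{14} = \left(- \frac{99}{14}\right) \frac{1}{3} = - \frac{33}{14}$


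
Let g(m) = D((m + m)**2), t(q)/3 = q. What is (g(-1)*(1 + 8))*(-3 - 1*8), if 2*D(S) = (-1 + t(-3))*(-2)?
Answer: -990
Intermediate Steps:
t(q) = 3*q
D(S) = 10 (D(S) = ((-1 + 3*(-3))*(-2))/2 = ((-1 - 9)*(-2))/2 = (-10*(-2))/2 = (1/2)*20 = 10)
g(m) = 10
(g(-1)*(1 + 8))*(-3 - 1*8) = (10*(1 + 8))*(-3 - 1*8) = (10*9)*(-3 - 8) = 90*(-11) = -990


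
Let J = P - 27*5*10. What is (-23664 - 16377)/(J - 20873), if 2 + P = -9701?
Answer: 13347/10642 ≈ 1.2542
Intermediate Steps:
P = -9703 (P = -2 - 9701 = -9703)
J = -11053 (J = -9703 - 27*5*10 = -9703 - 135*10 = -9703 - 1*1350 = -9703 - 1350 = -11053)
(-23664 - 16377)/(J - 20873) = (-23664 - 16377)/(-11053 - 20873) = -40041/(-31926) = -40041*(-1/31926) = 13347/10642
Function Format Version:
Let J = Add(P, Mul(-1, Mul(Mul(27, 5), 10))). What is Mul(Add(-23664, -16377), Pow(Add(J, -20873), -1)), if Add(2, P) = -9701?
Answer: Rational(13347, 10642) ≈ 1.2542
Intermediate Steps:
P = -9703 (P = Add(-2, -9701) = -9703)
J = -11053 (J = Add(-9703, Mul(-1, Mul(Mul(27, 5), 10))) = Add(-9703, Mul(-1, Mul(135, 10))) = Add(-9703, Mul(-1, 1350)) = Add(-9703, -1350) = -11053)
Mul(Add(-23664, -16377), Pow(Add(J, -20873), -1)) = Mul(Add(-23664, -16377), Pow(Add(-11053, -20873), -1)) = Mul(-40041, Pow(-31926, -1)) = Mul(-40041, Rational(-1, 31926)) = Rational(13347, 10642)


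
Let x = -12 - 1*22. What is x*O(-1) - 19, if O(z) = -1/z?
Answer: -53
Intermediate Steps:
x = -34 (x = -12 - 22 = -34)
x*O(-1) - 19 = -(-34)/(-1) - 19 = -(-34)*(-1) - 19 = -34*1 - 19 = -34 - 19 = -53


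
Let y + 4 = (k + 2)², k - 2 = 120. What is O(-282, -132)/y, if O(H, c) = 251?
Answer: 251/15372 ≈ 0.016328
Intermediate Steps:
k = 122 (k = 2 + 120 = 122)
y = 15372 (y = -4 + (122 + 2)² = -4 + 124² = -4 + 15376 = 15372)
O(-282, -132)/y = 251/15372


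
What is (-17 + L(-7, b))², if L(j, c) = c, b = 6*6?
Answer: 361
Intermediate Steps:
b = 36
(-17 + L(-7, b))² = (-17 + 36)² = 19² = 361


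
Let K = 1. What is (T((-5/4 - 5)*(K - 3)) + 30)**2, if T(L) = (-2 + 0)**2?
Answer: 1156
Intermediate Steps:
T(L) = 4 (T(L) = (-2)**2 = 4)
(T((-5/4 - 5)*(K - 3)) + 30)**2 = (4 + 30)**2 = 34**2 = 1156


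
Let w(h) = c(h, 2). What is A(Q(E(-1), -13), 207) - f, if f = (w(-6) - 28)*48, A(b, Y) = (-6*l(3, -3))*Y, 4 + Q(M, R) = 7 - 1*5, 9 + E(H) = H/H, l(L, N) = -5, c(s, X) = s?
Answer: 7842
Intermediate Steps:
E(H) = -8 (E(H) = -9 + H/H = -9 + 1 = -8)
w(h) = h
Q(M, R) = -2 (Q(M, R) = -4 + (7 - 1*5) = -4 + (7 - 5) = -4 + 2 = -2)
A(b, Y) = 30*Y (A(b, Y) = (-6*(-5))*Y = 30*Y)
f = -1632 (f = (-6 - 28)*48 = -34*48 = -1632)
A(Q(E(-1), -13), 207) - f = 30*207 - 1*(-1632) = 6210 + 1632 = 7842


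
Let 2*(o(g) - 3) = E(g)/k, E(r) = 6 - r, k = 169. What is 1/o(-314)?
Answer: 169/667 ≈ 0.25337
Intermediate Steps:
o(g) = 510/169 - g/338 (o(g) = 3 + ((6 - g)/169)/2 = 3 + ((6 - g)*(1/169))/2 = 3 + (6/169 - g/169)/2 = 3 + (3/169 - g/338) = 510/169 - g/338)
1/o(-314) = 1/(510/169 - 1/338*(-314)) = 1/(510/169 + 157/169) = 1/(667/169) = 169/667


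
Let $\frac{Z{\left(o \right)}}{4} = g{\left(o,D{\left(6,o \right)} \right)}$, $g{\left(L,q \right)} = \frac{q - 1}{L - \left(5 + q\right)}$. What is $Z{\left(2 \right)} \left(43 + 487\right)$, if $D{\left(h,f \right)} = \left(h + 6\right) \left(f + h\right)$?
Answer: $- \frac{201400}{99} \approx -2034.3$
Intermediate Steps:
$D{\left(h,f \right)} = \left(6 + h\right) \left(f + h\right)$
$g{\left(L,q \right)} = \frac{-1 + q}{-5 + L - q}$
$Z{\left(o \right)} = \frac{4 \left(-71 - 12 o\right)}{77 + 11 o}$ ($Z{\left(o \right)} = 4 \frac{1 - \left(6^{2} + 6 o + 6 \cdot 6 + o 6\right)}{5 + \left(6^{2} + 6 o + 6 \cdot 6 + o 6\right) - o} = 4 \frac{1 - \left(36 + 6 o + 36 + 6 o\right)}{5 + \left(36 + 6 o + 36 + 6 o\right) - o} = 4 \frac{1 - \left(72 + 12 o\right)}{5 + \left(72 + 12 o\right) - o} = 4 \frac{1 - \left(72 + 12 o\right)}{77 + 11 o} = 4 \frac{-71 - 12 o}{77 + 11 o} = \frac{4 \left(-71 - 12 o\right)}{77 + 11 o}$)
$Z{\left(2 \right)} \left(43 + 487\right) = \frac{4 \left(-71 - 24\right)}{11 \left(7 + 2\right)} \left(43 + 487\right) = \frac{4 \left(-71 - 24\right)}{11 \cdot 9} \cdot 530 = \frac{4}{11} \cdot \frac{1}{9} \left(-95\right) 530 = \left(- \frac{380}{99}\right) 530 = - \frac{201400}{99}$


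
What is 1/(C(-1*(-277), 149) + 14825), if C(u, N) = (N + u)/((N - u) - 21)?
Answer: 149/2208499 ≈ 6.7467e-5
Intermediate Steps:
C(u, N) = (N + u)/(-21 + N - u)
1/(C(-1*(-277), 149) + 14825) = 1/((-1*149 - (-1)*(-277))/(21 - 1*(-277) - 1*149) + 14825) = 1/((-149 - 1*277)/(21 + 277 - 149) + 14825) = 1/((-149 - 277)/149 + 14825) = 1/((1/149)*(-426) + 14825) = 1/(-426/149 + 14825) = 1/(2208499/149) = 149/2208499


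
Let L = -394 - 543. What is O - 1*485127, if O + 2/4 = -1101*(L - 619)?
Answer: 2456057/2 ≈ 1.2280e+6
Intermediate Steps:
L = -937
O = 3426311/2 (O = -½ - 1101*(-937 - 619) = -½ - 1101*(-1556) = -½ + 1713156 = 3426311/2 ≈ 1.7132e+6)
O - 1*485127 = 3426311/2 - 1*485127 = 3426311/2 - 485127 = 2456057/2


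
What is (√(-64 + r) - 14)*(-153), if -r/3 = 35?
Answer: 2142 - 1989*I ≈ 2142.0 - 1989.0*I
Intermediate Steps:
r = -105 (r = -3*35 = -105)
(√(-64 + r) - 14)*(-153) = (√(-64 - 105) - 14)*(-153) = (√(-169) - 14)*(-153) = (13*I - 14)*(-153) = (-14 + 13*I)*(-153) = 2142 - 1989*I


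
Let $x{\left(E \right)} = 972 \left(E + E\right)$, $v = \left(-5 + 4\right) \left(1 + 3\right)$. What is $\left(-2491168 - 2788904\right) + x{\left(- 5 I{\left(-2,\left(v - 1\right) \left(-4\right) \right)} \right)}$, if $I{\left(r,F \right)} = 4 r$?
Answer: $-5202312$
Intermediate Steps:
$v = -4$ ($v = \left(-1\right) 4 = -4$)
$x{\left(E \right)} = 1944 E$ ($x{\left(E \right)} = 972 \cdot 2 E = 1944 E$)
$\left(-2491168 - 2788904\right) + x{\left(- 5 I{\left(-2,\left(v - 1\right) \left(-4\right) \right)} \right)} = \left(-2491168 - 2788904\right) + 1944 \left(- 5 \cdot 4 \left(-2\right)\right) = -5280072 + 1944 \left(\left(-5\right) \left(-8\right)\right) = -5280072 + 1944 \cdot 40 = -5280072 + 77760 = -5202312$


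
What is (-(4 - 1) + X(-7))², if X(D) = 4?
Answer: 1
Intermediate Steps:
(-(4 - 1) + X(-7))² = (-(4 - 1) + 4)² = (-1*3 + 4)² = (-3 + 4)² = 1² = 1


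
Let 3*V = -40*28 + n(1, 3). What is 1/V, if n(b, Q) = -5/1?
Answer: -1/375 ≈ -0.0026667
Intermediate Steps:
n(b, Q) = -5 (n(b, Q) = -5*1 = -5)
V = -375 (V = (-40*28 - 5)/3 = (-1120 - 5)/3 = (1/3)*(-1125) = -375)
1/V = 1/(-375) = -1/375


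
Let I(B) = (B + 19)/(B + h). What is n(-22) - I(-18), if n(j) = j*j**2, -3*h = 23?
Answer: -819893/77 ≈ -10648.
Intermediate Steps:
h = -23/3 (h = -1/3*23 = -23/3 ≈ -7.6667)
n(j) = j**3
I(B) = (19 + B)/(-23/3 + B) (I(B) = (B + 19)/(B - 23/3) = (19 + B)/(-23/3 + B))
n(-22) - I(-18) = (-22)**3 - 3*(19 - 18)/(-23 + 3*(-18)) = -10648 - 3/(-23 - 54) = -10648 - 3/(-77) = -10648 - 3*(-1)/77 = -10648 - 1*(-3/77) = -10648 + 3/77 = -819893/77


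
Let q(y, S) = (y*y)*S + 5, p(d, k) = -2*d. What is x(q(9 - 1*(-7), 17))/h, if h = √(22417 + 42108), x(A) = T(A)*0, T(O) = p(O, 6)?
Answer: 0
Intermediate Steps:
T(O) = -2*O
q(y, S) = 5 + S*y² (q(y, S) = y²*S + 5 = S*y² + 5 = 5 + S*y²)
x(A) = 0 (x(A) = -2*A*0 = 0)
h = 5*√2581 (h = √64525 = 5*√2581 ≈ 254.02)
x(q(9 - 1*(-7), 17))/h = 0/((5*√2581)) = 0*(√2581/12905) = 0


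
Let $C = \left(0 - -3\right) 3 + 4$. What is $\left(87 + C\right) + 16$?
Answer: $116$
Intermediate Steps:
$C = 13$ ($C = \left(0 + 3\right) 3 + 4 = 3 \cdot 3 + 4 = 9 + 4 = 13$)
$\left(87 + C\right) + 16 = \left(87 + 13\right) + 16 = 100 + 16 = 116$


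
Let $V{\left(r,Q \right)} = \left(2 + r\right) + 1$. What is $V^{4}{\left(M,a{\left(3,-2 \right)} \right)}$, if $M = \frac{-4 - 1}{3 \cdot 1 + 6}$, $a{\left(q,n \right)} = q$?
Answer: $\frac{234256}{6561} \approx 35.704$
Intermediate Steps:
$M = - \frac{5}{9}$ ($M = - \frac{5}{3 + 6} = - \frac{5}{9} \approx -0.55556$)
$V{\left(r,Q \right)} = 3 + r$
$V^{4}{\left(M,a{\left(3,-2 \right)} \right)} = \left(3 - \frac{5}{9}\right)^{4} = \left(\frac{22}{9}\right)^{4} = \frac{234256}{6561}$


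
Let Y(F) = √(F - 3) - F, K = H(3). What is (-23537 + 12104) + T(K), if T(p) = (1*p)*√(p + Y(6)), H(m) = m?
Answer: -11433 + 3*I*√(3 - √3) ≈ -11433.0 + 3.3781*I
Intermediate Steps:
K = 3
Y(F) = √(-3 + F) - F
T(p) = p*√(-6 + p + √3) (T(p) = (1*p)*√(p + (√(-3 + 6) - 1*6)) = p*√(p + (√3 - 6)) = p*√(p + (-6 + √3)) = p*√(-6 + p + √3))
(-23537 + 12104) + T(K) = (-23537 + 12104) + 3*√(-6 + 3 + √3) = -11433 + 3*√(-3 + √3)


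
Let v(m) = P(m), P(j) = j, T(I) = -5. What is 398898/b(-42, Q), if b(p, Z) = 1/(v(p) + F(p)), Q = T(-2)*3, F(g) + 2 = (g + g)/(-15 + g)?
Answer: -322309584/19 ≈ -1.6964e+7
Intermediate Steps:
F(g) = -2 + 2*g/(-15 + g) (F(g) = -2 + (g + g)/(-15 + g) = -2 + (2*g)/(-15 + g) = -2 + 2*g/(-15 + g))
Q = -15 (Q = -5*3 = -15)
v(m) = m
b(p, Z) = 1/(p + 30/(-15 + p))
398898/b(-42, Q) = 398898/(((-15 - 42)/(30 - 42*(-15 - 42)))) = 398898/((-57/(30 - 42*(-57)))) = 398898/((-57/(30 + 2394))) = 398898/((-57/2424)) = 398898/(((1/2424)*(-57))) = 398898/(-19/808) = 398898*(-808/19) = -322309584/19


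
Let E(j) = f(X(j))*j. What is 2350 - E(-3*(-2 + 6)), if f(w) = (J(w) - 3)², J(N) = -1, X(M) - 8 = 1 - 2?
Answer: 2542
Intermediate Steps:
X(M) = 7 (X(M) = 8 + (1 - 2) = 8 - 1 = 7)
f(w) = 16 (f(w) = (-1 - 3)² = (-4)² = 16)
E(j) = 16*j
2350 - E(-3*(-2 + 6)) = 2350 - 16*(-3*(-2 + 6)) = 2350 - 16*(-3*4) = 2350 - 16*(-12) = 2350 - 1*(-192) = 2350 + 192 = 2542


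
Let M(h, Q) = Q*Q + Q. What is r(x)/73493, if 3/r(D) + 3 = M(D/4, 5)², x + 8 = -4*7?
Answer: 1/21974407 ≈ 4.5507e-8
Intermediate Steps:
M(h, Q) = Q + Q² (M(h, Q) = Q² + Q = Q + Q²)
x = -36 (x = -8 - 4*7 = -8 - 28 = -36)
r(D) = 1/299 (r(D) = 3/(-3 + (5*(1 + 5))²) = 3/(-3 + (5*6)²) = 3/(-3 + 30²) = 3/(-3 + 900) = 3/897 = 3*(1/897) = 1/299)
r(x)/73493 = (1/299)/73493 = (1/299)*(1/73493) = 1/21974407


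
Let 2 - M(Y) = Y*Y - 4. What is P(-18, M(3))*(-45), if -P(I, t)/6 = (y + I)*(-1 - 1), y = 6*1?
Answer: 6480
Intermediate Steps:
M(Y) = 6 - Y² (M(Y) = 2 - (Y*Y - 4) = 2 - (Y² - 4) = 2 - (-4 + Y²) = 2 + (4 - Y²) = 6 - Y²)
y = 6
P(I, t) = 72 + 12*I (P(I, t) = -6*(6 + I)*(-1 - 1) = -6*(6 + I)*(-2) = -6*(-12 - 2*I) = 72 + 12*I)
P(-18, M(3))*(-45) = (72 + 12*(-18))*(-45) = (72 - 216)*(-45) = -144*(-45) = 6480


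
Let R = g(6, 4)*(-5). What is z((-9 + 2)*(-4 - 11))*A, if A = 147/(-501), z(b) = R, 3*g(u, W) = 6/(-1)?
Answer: -490/167 ≈ -2.9341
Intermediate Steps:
g(u, W) = -2 (g(u, W) = (6/(-1))/3 = (6*(-1))/3 = (1/3)*(-6) = -2)
R = 10 (R = -2*(-5) = 10)
z(b) = 10
A = -49/167 (A = 147*(-1/501) = -49/167 ≈ -0.29341)
z((-9 + 2)*(-4 - 11))*A = 10*(-49/167) = -490/167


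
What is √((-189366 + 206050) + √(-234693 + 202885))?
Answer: 2*√(4171 + 2*I*√497) ≈ 129.17 + 0.69037*I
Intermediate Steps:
√((-189366 + 206050) + √(-234693 + 202885)) = √(16684 + √(-31808)) = √(16684 + 8*I*√497)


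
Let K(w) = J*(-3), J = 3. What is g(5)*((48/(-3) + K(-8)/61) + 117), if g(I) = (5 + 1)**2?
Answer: 221472/61 ≈ 3630.7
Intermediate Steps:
K(w) = -9 (K(w) = 3*(-3) = -9)
g(I) = 36 (g(I) = 6**2 = 36)
g(5)*((48/(-3) + K(-8)/61) + 117) = 36*((48/(-3) - 9/61) + 117) = 36*((48*(-1/3) - 9*1/61) + 117) = 36*((-16 - 9/61) + 117) = 36*(-985/61 + 117) = 36*(6152/61) = 221472/61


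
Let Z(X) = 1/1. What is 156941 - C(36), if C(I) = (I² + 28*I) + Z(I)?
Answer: 154636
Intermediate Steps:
Z(X) = 1
C(I) = 1 + I² + 28*I (C(I) = (I² + 28*I) + 1 = 1 + I² + 28*I)
156941 - C(36) = 156941 - (1 + 36² + 28*36) = 156941 - (1 + 1296 + 1008) = 156941 - 1*2305 = 156941 - 2305 = 154636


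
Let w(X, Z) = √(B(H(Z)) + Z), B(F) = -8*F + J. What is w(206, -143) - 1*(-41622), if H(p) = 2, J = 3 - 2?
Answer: 41622 + I*√158 ≈ 41622.0 + 12.57*I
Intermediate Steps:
J = 1
B(F) = 1 - 8*F (B(F) = -8*F + 1 = 1 - 8*F)
w(X, Z) = √(-15 + Z) (w(X, Z) = √((1 - 8*2) + Z) = √((1 - 16) + Z) = √(-15 + Z))
w(206, -143) - 1*(-41622) = √(-15 - 143) - 1*(-41622) = √(-158) + 41622 = I*√158 + 41622 = 41622 + I*√158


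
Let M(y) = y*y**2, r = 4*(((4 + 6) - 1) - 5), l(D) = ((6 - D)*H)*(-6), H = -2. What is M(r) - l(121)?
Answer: 5476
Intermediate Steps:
l(D) = 72 - 12*D (l(D) = ((6 - D)*(-2))*(-6) = (-12 + 2*D)*(-6) = 72 - 12*D)
r = 16 (r = 4*((10 - 1) - 5) = 4*(9 - 5) = 4*4 = 16)
M(y) = y**3
M(r) - l(121) = 16**3 - (72 - 12*121) = 4096 - (72 - 1452) = 4096 - 1*(-1380) = 4096 + 1380 = 5476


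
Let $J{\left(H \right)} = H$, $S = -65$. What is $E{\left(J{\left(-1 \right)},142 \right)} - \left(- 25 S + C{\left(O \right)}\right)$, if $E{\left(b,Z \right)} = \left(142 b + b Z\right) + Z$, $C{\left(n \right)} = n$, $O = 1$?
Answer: $-1768$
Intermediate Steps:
$E{\left(b,Z \right)} = Z + 142 b + Z b$ ($E{\left(b,Z \right)} = \left(142 b + Z b\right) + Z = Z + 142 b + Z b$)
$E{\left(J{\left(-1 \right)},142 \right)} - \left(- 25 S + C{\left(O \right)}\right) = \left(142 + 142 \left(-1\right) + 142 \left(-1\right)\right) - \left(\left(-25\right) \left(-65\right) + 1\right) = \left(142 - 142 - 142\right) - \left(1625 + 1\right) = -142 - 1626 = -1768$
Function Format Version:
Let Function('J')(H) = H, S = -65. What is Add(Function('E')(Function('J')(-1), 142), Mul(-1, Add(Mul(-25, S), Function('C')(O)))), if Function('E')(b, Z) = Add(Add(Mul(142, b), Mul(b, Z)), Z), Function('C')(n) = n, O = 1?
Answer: -1768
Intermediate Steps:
Function('E')(b, Z) = Add(Z, Mul(142, b), Mul(Z, b)) (Function('E')(b, Z) = Add(Add(Mul(142, b), Mul(Z, b)), Z) = Add(Z, Mul(142, b), Mul(Z, b)))
Add(Function('E')(Function('J')(-1), 142), Mul(-1, Add(Mul(-25, S), Function('C')(O)))) = Add(Add(142, Mul(142, -1), Mul(142, -1)), Mul(-1, Add(Mul(-25, -65), 1))) = Add(Add(142, -142, -142), Mul(-1, Add(1625, 1))) = Add(-142, Mul(-1, 1626)) = Add(-142, -1626) = -1768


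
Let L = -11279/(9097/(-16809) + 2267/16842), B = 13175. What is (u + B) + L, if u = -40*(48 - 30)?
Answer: 514077133663/12789519 ≈ 40195.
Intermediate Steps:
u = -720 (u = -40*18 = -720)
L = 354783674518/12789519 (L = -11279/(9097*(-1/16809) + 2267*(1/16842)) = -11279/(-9097/16809 + 2267/16842) = -11279/(-12789519/31455242) = -11279*(-31455242/12789519) = 354783674518/12789519 ≈ 27740.)
(u + B) + L = (-720 + 13175) + 354783674518/12789519 = 12455 + 354783674518/12789519 = 514077133663/12789519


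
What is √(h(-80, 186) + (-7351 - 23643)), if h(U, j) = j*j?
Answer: √3602 ≈ 60.017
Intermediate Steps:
h(U, j) = j²
√(h(-80, 186) + (-7351 - 23643)) = √(186² + (-7351 - 23643)) = √(34596 - 30994) = √3602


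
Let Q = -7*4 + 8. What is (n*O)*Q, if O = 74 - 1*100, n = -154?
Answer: -80080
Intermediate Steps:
Q = -20 (Q = -28 + 8 = -20)
O = -26 (O = 74 - 100 = -26)
(n*O)*Q = -154*(-26)*(-20) = 4004*(-20) = -80080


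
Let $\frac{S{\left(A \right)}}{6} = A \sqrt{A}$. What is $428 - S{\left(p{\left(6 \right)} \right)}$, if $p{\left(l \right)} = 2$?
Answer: $428 - 12 \sqrt{2} \approx 411.03$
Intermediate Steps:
$S{\left(A \right)} = 6 A^{\frac{3}{2}}$ ($S{\left(A \right)} = 6 A \sqrt{A} = 6 A^{\frac{3}{2}}$)
$428 - S{\left(p{\left(6 \right)} \right)} = 428 - 6 \cdot 2^{\frac{3}{2}} = 428 - 6 \cdot 2 \sqrt{2} = 428 - 12 \sqrt{2}$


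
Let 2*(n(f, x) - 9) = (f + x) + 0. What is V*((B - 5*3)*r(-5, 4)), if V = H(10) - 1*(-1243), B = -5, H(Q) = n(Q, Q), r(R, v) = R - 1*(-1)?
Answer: 100960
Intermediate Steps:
r(R, v) = 1 + R (r(R, v) = R + 1 = 1 + R)
n(f, x) = 9 + f/2 + x/2 (n(f, x) = 9 + ((f + x) + 0)/2 = 9 + (f + x)/2 = 9 + (f/2 + x/2) = 9 + f/2 + x/2)
H(Q) = 9 + Q (H(Q) = 9 + Q/2 + Q/2 = 9 + Q)
V = 1262 (V = (9 + 10) - 1*(-1243) = 19 + 1243 = 1262)
V*((B - 5*3)*r(-5, 4)) = 1262*((-5 - 5*3)*(1 - 5)) = 1262*((-5 - 15)*(-4)) = 1262*(-20*(-4)) = 1262*80 = 100960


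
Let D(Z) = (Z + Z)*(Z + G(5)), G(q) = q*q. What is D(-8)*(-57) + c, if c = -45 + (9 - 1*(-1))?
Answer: 15469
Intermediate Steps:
c = -35 (c = -45 + (9 + 1) = -45 + 10 = -35)
G(q) = q²
D(Z) = 2*Z*(25 + Z) (D(Z) = (Z + Z)*(Z + 5²) = (2*Z)*(Z + 25) = (2*Z)*(25 + Z) = 2*Z*(25 + Z))
D(-8)*(-57) + c = (2*(-8)*(25 - 8))*(-57) - 35 = (2*(-8)*17)*(-57) - 35 = -272*(-57) - 35 = 15504 - 35 = 15469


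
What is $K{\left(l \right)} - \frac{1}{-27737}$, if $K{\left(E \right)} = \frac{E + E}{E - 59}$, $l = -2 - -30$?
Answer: $- \frac{1553241}{859847} \approx -1.8064$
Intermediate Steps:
$l = 28$ ($l = -2 + 30 = 28$)
$K{\left(E \right)} = \frac{2 E}{-59 + E}$
$K{\left(l \right)} - \frac{1}{-27737} = 2 \cdot 28 \frac{1}{-59 + 28} - \frac{1}{-27737} = 2 \cdot 28 \frac{1}{-31} - - \frac{1}{27737} = 2 \cdot 28 \left(- \frac{1}{31}\right) + \frac{1}{27737} = - \frac{56}{31} + \frac{1}{27737} = - \frac{1553241}{859847}$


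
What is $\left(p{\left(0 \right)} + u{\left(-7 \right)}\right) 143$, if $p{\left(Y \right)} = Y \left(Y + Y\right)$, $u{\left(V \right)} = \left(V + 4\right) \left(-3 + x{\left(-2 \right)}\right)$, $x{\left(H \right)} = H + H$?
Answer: $3003$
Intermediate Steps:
$x{\left(H \right)} = 2 H$
$u{\left(V \right)} = -28 - 7 V$ ($u{\left(V \right)} = \left(V + 4\right) \left(-3 + 2 \left(-2\right)\right) = \left(4 + V\right) \left(-3 - 4\right) = \left(4 + V\right) \left(-7\right) = -28 - 7 V$)
$p{\left(Y \right)} = 2 Y^{2}$ ($p{\left(Y \right)} = Y 2 Y = 2 Y^{2}$)
$\left(p{\left(0 \right)} + u{\left(-7 \right)}\right) 143 = \left(2 \cdot 0^{2} - -21\right) 143 = \left(2 \cdot 0 + \left(-28 + 49\right)\right) 143 = \left(0 + 21\right) 143 = 21 \cdot 143 = 3003$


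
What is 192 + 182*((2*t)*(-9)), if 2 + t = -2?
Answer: 13296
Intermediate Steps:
t = -4 (t = -2 - 2 = -4)
192 + 182*((2*t)*(-9)) = 192 + 182*((2*(-4))*(-9)) = 192 + 182*(-8*(-9)) = 192 + 182*72 = 192 + 13104 = 13296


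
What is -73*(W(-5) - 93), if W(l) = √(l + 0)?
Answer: 6789 - 73*I*√5 ≈ 6789.0 - 163.23*I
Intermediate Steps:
W(l) = √l
-73*(W(-5) - 93) = -73*(√(-5) - 93) = -73*(I*√5 - 93) = -73*(-93 + I*√5) = 6789 - 73*I*√5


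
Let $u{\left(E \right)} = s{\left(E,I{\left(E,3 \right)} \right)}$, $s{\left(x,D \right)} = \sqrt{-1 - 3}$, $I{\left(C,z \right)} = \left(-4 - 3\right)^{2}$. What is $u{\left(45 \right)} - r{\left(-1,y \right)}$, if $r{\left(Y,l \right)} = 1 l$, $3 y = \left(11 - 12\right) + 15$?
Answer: $- \frac{14}{3} + 2 i \approx -4.6667 + 2.0 i$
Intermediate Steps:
$I{\left(C,z \right)} = 49$ ($I{\left(C,z \right)} = \left(-7\right)^{2} = 49$)
$s{\left(x,D \right)} = 2 i$ ($s{\left(x,D \right)} = \sqrt{-4} = 2 i$)
$u{\left(E \right)} = 2 i$
$y = \frac{14}{3}$ ($y = \frac{\left(11 - 12\right) + 15}{3} = \frac{-1 + 15}{3} = \frac{1}{3} \cdot 14 = \frac{14}{3} \approx 4.6667$)
$r{\left(Y,l \right)} = l$
$u{\left(45 \right)} - r{\left(-1,y \right)} = 2 i - \frac{14}{3} = - \frac{14}{3} + 2 i$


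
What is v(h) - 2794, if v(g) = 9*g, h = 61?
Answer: -2245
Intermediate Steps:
v(h) - 2794 = 9*61 - 2794 = 549 - 2794 = -2245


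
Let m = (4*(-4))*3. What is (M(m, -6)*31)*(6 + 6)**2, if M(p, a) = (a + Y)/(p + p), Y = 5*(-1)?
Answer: 1023/2 ≈ 511.50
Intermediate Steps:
Y = -5
m = -48 (m = -16*3 = -48)
M(p, a) = (-5 + a)/(2*p) (M(p, a) = (a - 5)/(p + p) = (-5 + a)/((2*p)) = (-5 + a)*(1/(2*p)) = (-5 + a)/(2*p))
(M(m, -6)*31)*(6 + 6)**2 = (((1/2)*(-5 - 6)/(-48))*31)*(6 + 6)**2 = (((1/2)*(-1/48)*(-11))*31)*12**2 = ((11/96)*31)*144 = (341/96)*144 = 1023/2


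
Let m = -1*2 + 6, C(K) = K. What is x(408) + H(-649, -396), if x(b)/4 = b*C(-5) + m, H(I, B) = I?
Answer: -8793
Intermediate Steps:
m = 4 (m = -2 + 6 = 4)
x(b) = 16 - 20*b (x(b) = 4*(b*(-5) + 4) = 4*(-5*b + 4) = 4*(4 - 5*b) = 16 - 20*b)
x(408) + H(-649, -396) = (16 - 20*408) - 649 = (16 - 8160) - 649 = -8144 - 649 = -8793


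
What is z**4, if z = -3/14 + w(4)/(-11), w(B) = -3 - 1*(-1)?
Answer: 625/562448656 ≈ 1.1112e-6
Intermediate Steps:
w(B) = -2 (w(B) = -3 + 1 = -2)
z = -5/154 (z = -3/14 - 2/(-11) = -3*1/14 - 2*(-1/11) = -3/14 + 2/11 = -5/154 ≈ -0.032468)
z**4 = (-5/154)**4 = 625/562448656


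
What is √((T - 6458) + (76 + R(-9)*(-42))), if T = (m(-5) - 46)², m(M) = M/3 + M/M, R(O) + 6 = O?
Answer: 2*I*√8042/3 ≈ 59.785*I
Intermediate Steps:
R(O) = -6 + O
m(M) = 1 + M/3 (m(M) = M*(⅓) + 1 = M/3 + 1 = 1 + M/3)
T = 19600/9 (T = ((1 + (⅓)*(-5)) - 46)² = ((1 - 5/3) - 46)² = (-⅔ - 46)² = (-140/3)² = 19600/9 ≈ 2177.8)
√((T - 6458) + (76 + R(-9)*(-42))) = √((19600/9 - 6458) + (76 + (-6 - 9)*(-42))) = √(-38522/9 + (76 - 15*(-42))) = √(-38522/9 + (76 + 630)) = √(-38522/9 + 706) = √(-32168/9) = 2*I*√8042/3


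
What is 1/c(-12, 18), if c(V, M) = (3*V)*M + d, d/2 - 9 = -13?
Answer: -1/656 ≈ -0.0015244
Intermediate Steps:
d = -8 (d = 18 + 2*(-13) = 18 - 26 = -8)
c(V, M) = -8 + 3*M*V (c(V, M) = (3*V)*M - 8 = 3*M*V - 8 = -8 + 3*M*V)
1/c(-12, 18) = 1/(-8 + 3*18*(-12)) = 1/(-8 - 648) = 1/(-656) = -1/656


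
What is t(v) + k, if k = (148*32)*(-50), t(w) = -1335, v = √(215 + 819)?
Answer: -238135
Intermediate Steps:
v = √1034 ≈ 32.156
k = -236800 (k = 4736*(-50) = -236800)
t(v) + k = -1335 - 236800 = -238135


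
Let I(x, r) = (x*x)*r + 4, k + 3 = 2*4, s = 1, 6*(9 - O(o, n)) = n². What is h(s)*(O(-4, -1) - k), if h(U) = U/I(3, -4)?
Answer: -23/192 ≈ -0.11979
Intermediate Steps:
O(o, n) = 9 - n²/6
k = 5 (k = -3 + 2*4 = -3 + 8 = 5)
I(x, r) = 4 + r*x² (I(x, r) = x²*r + 4 = r*x² + 4 = 4 + r*x²)
h(U) = -U/32 (h(U) = U/(4 - 4*3²) = U/(4 - 4*9) = U/(4 - 36) = U/(-32) = U*(-1/32) = -U/32)
h(s)*(O(-4, -1) - k) = (-1/32*1)*((9 - ⅙*(-1)²) - 1*5) = -((9 - ⅙*1) - 5)/32 = -((9 - ⅙) - 5)/32 = -(53/6 - 5)/32 = -1/32*23/6 = -23/192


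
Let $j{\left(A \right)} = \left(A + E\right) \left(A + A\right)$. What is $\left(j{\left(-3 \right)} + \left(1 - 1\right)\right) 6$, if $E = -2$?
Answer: $180$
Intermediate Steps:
$j{\left(A \right)} = 2 A \left(-2 + A\right)$ ($j{\left(A \right)} = \left(A - 2\right) \left(A + A\right) = \left(-2 + A\right) 2 A = 2 A \left(-2 + A\right)$)
$\left(j{\left(-3 \right)} + \left(1 - 1\right)\right) 6 = \left(2 \left(-3\right) \left(-2 - 3\right) + \left(1 - 1\right)\right) 6 = \left(2 \left(-3\right) \left(-5\right) + \left(1 - 1\right)\right) 6 = \left(30 + 0\right) 6 = 30 \cdot 6 = 180$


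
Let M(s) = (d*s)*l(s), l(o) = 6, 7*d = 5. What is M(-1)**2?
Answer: 900/49 ≈ 18.367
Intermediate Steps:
d = 5/7 (d = (1/7)*5 = 5/7 ≈ 0.71429)
M(s) = 30*s/7 (M(s) = (5*s/7)*6 = 30*s/7)
M(-1)**2 = ((30/7)*(-1))**2 = (-30/7)**2 = 900/49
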